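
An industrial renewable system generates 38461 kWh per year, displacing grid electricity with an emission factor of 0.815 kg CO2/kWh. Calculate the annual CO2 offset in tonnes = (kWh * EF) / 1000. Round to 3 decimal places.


CO2 offset in kg = generation * emission_factor
CO2 offset = 38461 * 0.815 = 31345.72 kg
Convert to tonnes:
  CO2 offset = 31345.72 / 1000 = 31.346 tonnes

31.346


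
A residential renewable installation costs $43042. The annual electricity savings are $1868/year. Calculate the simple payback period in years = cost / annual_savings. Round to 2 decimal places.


Simple payback period = initial cost / annual savings
Payback = 43042 / 1868
Payback = 23.04 years

23.04


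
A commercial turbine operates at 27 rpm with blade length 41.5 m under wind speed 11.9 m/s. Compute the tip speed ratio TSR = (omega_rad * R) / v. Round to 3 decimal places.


Convert rotational speed to rad/s:
  omega = 27 * 2 * pi / 60 = 2.8274 rad/s
Compute tip speed:
  v_tip = omega * R = 2.8274 * 41.5 = 117.338 m/s
Tip speed ratio:
  TSR = v_tip / v_wind = 117.338 / 11.9 = 9.860

9.860


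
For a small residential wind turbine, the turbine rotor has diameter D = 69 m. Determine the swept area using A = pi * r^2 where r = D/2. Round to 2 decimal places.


Compute the rotor radius:
  r = D / 2 = 69 / 2 = 34.5 m
Calculate swept area:
  A = pi * r^2 = pi * 34.5^2
  A = 3739.28 m^2

3739.28


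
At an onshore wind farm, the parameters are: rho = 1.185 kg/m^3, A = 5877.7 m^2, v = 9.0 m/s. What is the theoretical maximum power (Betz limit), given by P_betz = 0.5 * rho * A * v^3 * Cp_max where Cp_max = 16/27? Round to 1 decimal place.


The Betz coefficient Cp_max = 16/27 = 0.5926
v^3 = 9.0^3 = 729.0
P_betz = 0.5 * rho * A * v^3 * Cp_max
P_betz = 0.5 * 1.185 * 5877.7 * 729.0 * 0.5926
P_betz = 1504456.1 W

1504456.1


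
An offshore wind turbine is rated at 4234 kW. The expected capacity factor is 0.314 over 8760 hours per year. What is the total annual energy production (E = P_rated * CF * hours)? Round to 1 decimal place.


Annual energy = rated_kW * capacity_factor * hours_per_year
Given: P_rated = 4234 kW, CF = 0.314, hours = 8760
E = 4234 * 0.314 * 8760
E = 11646209.8 kWh

11646209.8


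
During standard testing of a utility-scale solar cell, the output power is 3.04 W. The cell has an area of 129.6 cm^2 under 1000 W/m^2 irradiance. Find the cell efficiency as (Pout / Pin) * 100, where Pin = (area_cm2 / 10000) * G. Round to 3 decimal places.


First compute the input power:
  Pin = area_cm2 / 10000 * G = 129.6 / 10000 * 1000 = 12.96 W
Then compute efficiency:
  Efficiency = (Pout / Pin) * 100 = (3.04 / 12.96) * 100
  Efficiency = 23.457%

23.457


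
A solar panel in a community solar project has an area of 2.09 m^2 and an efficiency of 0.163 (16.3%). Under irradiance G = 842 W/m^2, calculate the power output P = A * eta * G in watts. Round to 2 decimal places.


Use the solar power formula P = A * eta * G.
Given: A = 2.09 m^2, eta = 0.163, G = 842 W/m^2
P = 2.09 * 0.163 * 842
P = 286.84 W

286.84


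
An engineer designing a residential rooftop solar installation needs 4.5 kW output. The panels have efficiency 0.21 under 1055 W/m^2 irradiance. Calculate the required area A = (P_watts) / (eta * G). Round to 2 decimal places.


Convert target power to watts: P = 4.5 * 1000 = 4500.0 W
Compute denominator: eta * G = 0.21 * 1055 = 221.55
Required area A = P / (eta * G) = 4500.0 / 221.55
A = 20.31 m^2

20.31


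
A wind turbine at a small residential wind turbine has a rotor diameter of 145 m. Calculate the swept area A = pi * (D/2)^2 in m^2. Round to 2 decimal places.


Compute the rotor radius:
  r = D / 2 = 145 / 2 = 72.5 m
Calculate swept area:
  A = pi * r^2 = pi * 72.5^2
  A = 16513.00 m^2

16513.00


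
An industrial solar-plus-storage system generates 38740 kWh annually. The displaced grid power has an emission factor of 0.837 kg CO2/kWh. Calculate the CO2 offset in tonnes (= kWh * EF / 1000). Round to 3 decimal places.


CO2 offset in kg = generation * emission_factor
CO2 offset = 38740 * 0.837 = 32425.38 kg
Convert to tonnes:
  CO2 offset = 32425.38 / 1000 = 32.425 tonnes

32.425


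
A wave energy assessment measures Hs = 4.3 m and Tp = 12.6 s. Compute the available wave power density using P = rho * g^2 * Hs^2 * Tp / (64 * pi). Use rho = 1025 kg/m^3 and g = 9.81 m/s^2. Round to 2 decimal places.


Apply wave power formula:
  g^2 = 9.81^2 = 96.2361
  Hs^2 = 4.3^2 = 18.49
  Numerator = rho * g^2 * Hs^2 * Tp = 1025 * 96.2361 * 18.49 * 12.6 = 22981021.89
  Denominator = 64 * pi = 201.0619
  P = 22981021.89 / 201.0619 = 114298.23 W/m

114298.23


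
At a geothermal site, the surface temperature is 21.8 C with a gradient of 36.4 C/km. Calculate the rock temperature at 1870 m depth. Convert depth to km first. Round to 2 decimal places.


Convert depth to km: 1870 / 1000 = 1.87 km
Temperature increase = gradient * depth_km = 36.4 * 1.87 = 68.07 C
Temperature at depth = T_surface + delta_T = 21.8 + 68.07
T = 89.87 C

89.87


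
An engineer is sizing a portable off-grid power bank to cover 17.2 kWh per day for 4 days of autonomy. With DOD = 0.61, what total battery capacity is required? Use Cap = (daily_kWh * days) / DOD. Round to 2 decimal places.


Total energy needed = daily * days = 17.2 * 4 = 68.8 kWh
Account for depth of discharge:
  Cap = total_energy / DOD = 68.8 / 0.61
  Cap = 112.79 kWh

112.79


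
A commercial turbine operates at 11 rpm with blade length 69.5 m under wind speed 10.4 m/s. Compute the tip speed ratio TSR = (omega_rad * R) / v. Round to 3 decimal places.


Convert rotational speed to rad/s:
  omega = 11 * 2 * pi / 60 = 1.1519 rad/s
Compute tip speed:
  v_tip = omega * R = 1.1519 * 69.5 = 80.058 m/s
Tip speed ratio:
  TSR = v_tip / v_wind = 80.058 / 10.4 = 7.698

7.698


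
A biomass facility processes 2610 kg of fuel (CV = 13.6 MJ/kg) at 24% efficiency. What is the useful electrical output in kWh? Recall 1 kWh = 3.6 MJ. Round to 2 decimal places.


Total energy = mass * CV = 2610 * 13.6 = 35496.0 MJ
Useful energy = total * eta = 35496.0 * 0.24 = 8519.04 MJ
Convert to kWh: 8519.04 / 3.6
Useful energy = 2366.40 kWh

2366.40


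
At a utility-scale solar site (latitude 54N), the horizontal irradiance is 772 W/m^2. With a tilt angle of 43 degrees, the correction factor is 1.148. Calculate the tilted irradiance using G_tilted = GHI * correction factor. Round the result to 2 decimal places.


Identify the given values:
  GHI = 772 W/m^2, tilt correction factor = 1.148
Apply the formula G_tilted = GHI * factor:
  G_tilted = 772 * 1.148
  G_tilted = 886.26 W/m^2

886.26


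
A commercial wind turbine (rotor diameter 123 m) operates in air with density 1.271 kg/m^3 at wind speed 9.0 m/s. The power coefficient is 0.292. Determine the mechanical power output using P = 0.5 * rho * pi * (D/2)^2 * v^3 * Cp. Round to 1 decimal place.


Step 1 -- Compute swept area:
  A = pi * (D/2)^2 = pi * (123/2)^2 = 11882.29 m^2
Step 2 -- Apply wind power equation:
  P = 0.5 * rho * A * v^3 * Cp
  v^3 = 9.0^3 = 729.0
  P = 0.5 * 1.271 * 11882.29 * 729.0 * 0.292
  P = 1607407.7 W

1607407.7


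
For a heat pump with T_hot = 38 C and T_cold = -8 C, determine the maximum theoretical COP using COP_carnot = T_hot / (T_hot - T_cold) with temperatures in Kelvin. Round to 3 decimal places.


Convert to Kelvin:
  T_hot = 38 + 273.15 = 311.15 K
  T_cold = -8 + 273.15 = 265.15 K
Apply Carnot COP formula:
  COP = T_hot_K / (T_hot_K - T_cold_K) = 311.15 / 46.0
  COP = 6.764

6.764


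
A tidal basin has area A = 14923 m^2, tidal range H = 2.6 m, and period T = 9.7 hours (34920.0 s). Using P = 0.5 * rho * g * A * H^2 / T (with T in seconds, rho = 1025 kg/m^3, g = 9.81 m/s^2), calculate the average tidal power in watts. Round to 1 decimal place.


Convert period to seconds: T = 9.7 * 3600 = 34920.0 s
H^2 = 2.6^2 = 6.76
P = 0.5 * rho * g * A * H^2 / T
P = 0.5 * 1025 * 9.81 * 14923 * 6.76 / 34920.0
P = 14524.2 W

14524.2


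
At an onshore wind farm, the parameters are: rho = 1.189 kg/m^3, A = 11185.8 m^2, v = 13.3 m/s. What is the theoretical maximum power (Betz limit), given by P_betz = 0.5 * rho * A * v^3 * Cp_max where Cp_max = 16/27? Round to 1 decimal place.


The Betz coefficient Cp_max = 16/27 = 0.5926
v^3 = 13.3^3 = 2352.637
P_betz = 0.5 * rho * A * v^3 * Cp_max
P_betz = 0.5 * 1.189 * 11185.8 * 2352.637 * 0.5926
P_betz = 9271074.1 W

9271074.1


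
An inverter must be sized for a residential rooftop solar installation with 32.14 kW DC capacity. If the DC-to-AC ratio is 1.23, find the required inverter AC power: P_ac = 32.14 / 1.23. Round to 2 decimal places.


The inverter AC capacity is determined by the DC/AC ratio.
Given: P_dc = 32.14 kW, DC/AC ratio = 1.23
P_ac = P_dc / ratio = 32.14 / 1.23
P_ac = 26.13 kW

26.13


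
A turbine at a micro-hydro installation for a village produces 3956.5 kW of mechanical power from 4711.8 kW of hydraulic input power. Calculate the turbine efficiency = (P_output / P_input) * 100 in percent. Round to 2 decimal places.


Turbine efficiency = (output power / input power) * 100
eta = (3956.5 / 4711.8) * 100
eta = 83.97%

83.97


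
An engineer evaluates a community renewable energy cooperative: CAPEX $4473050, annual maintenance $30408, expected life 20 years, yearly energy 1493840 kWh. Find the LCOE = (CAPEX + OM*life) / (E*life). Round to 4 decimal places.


Total cost = CAPEX + OM * lifetime = 4473050 + 30408 * 20 = 4473050 + 608160 = 5081210
Total generation = annual * lifetime = 1493840 * 20 = 29876800 kWh
LCOE = 5081210 / 29876800
LCOE = 0.1701 $/kWh

0.1701


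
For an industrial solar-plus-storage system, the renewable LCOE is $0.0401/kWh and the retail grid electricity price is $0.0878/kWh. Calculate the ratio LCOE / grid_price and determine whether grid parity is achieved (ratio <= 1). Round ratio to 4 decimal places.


Compare LCOE to grid price:
  LCOE = $0.0401/kWh, Grid price = $0.0878/kWh
  Ratio = LCOE / grid_price = 0.0401 / 0.0878 = 0.4567
  Grid parity achieved (ratio <= 1)? yes

0.4567


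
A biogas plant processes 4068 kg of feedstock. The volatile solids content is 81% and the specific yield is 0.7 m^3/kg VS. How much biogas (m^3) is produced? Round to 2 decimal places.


Compute volatile solids:
  VS = mass * VS_fraction = 4068 * 0.81 = 3295.08 kg
Calculate biogas volume:
  Biogas = VS * specific_yield = 3295.08 * 0.7
  Biogas = 2306.56 m^3

2306.56


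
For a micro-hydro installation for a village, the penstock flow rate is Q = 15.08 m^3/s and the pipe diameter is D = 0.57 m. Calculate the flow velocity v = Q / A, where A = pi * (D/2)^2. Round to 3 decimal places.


Compute pipe cross-sectional area:
  A = pi * (D/2)^2 = pi * (0.57/2)^2 = 0.2552 m^2
Calculate velocity:
  v = Q / A = 15.08 / 0.2552
  v = 59.096 m/s

59.096


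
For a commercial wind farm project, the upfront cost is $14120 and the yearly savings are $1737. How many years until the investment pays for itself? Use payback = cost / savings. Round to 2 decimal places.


Simple payback period = initial cost / annual savings
Payback = 14120 / 1737
Payback = 8.13 years

8.13


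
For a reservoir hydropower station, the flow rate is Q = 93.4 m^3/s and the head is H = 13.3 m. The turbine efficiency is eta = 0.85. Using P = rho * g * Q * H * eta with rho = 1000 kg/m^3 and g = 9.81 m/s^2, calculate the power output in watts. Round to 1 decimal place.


Apply the hydropower formula P = rho * g * Q * H * eta
rho * g = 1000 * 9.81 = 9810.0
P = 9810.0 * 93.4 * 13.3 * 0.85
P = 10358251.5 W

10358251.5


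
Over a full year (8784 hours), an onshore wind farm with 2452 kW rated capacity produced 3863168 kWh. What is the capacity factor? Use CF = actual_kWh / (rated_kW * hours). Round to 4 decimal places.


Capacity factor = actual output / maximum possible output
Maximum possible = rated * hours = 2452 * 8784 = 21538368 kWh
CF = 3863168 / 21538368
CF = 0.1794

0.1794


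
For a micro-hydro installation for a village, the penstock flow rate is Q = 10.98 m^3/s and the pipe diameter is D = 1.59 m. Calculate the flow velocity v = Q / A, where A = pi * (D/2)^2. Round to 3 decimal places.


Compute pipe cross-sectional area:
  A = pi * (D/2)^2 = pi * (1.59/2)^2 = 1.9856 m^2
Calculate velocity:
  v = Q / A = 10.98 / 1.9856
  v = 5.530 m/s

5.530


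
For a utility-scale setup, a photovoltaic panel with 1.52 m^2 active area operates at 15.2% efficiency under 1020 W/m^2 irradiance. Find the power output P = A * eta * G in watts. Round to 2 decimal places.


Use the solar power formula P = A * eta * G.
Given: A = 1.52 m^2, eta = 0.152, G = 1020 W/m^2
P = 1.52 * 0.152 * 1020
P = 235.66 W

235.66


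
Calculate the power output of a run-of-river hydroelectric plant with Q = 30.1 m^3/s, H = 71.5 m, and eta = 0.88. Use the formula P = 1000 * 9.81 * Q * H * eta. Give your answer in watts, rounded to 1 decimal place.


Apply the hydropower formula P = rho * g * Q * H * eta
rho * g = 1000 * 9.81 = 9810.0
P = 9810.0 * 30.1 * 71.5 * 0.88
P = 18579080.5 W

18579080.5


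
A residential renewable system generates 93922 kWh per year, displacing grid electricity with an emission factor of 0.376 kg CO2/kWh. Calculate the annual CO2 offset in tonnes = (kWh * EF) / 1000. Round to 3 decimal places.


CO2 offset in kg = generation * emission_factor
CO2 offset = 93922 * 0.376 = 35314.67 kg
Convert to tonnes:
  CO2 offset = 35314.67 / 1000 = 35.315 tonnes

35.315


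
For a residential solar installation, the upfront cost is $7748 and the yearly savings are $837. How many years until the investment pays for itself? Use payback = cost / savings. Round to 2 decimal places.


Simple payback period = initial cost / annual savings
Payback = 7748 / 837
Payback = 9.26 years

9.26


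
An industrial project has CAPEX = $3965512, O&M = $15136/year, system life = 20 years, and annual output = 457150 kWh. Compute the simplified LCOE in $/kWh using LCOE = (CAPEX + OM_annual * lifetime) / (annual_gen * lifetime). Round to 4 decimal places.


Total cost = CAPEX + OM * lifetime = 3965512 + 15136 * 20 = 3965512 + 302720 = 4268232
Total generation = annual * lifetime = 457150 * 20 = 9143000 kWh
LCOE = 4268232 / 9143000
LCOE = 0.4668 $/kWh

0.4668


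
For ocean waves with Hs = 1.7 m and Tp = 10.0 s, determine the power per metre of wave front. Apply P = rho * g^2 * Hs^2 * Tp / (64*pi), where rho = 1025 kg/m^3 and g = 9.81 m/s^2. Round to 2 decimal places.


Apply wave power formula:
  g^2 = 9.81^2 = 96.2361
  Hs^2 = 1.7^2 = 2.89
  Numerator = rho * g^2 * Hs^2 * Tp = 1025 * 96.2361 * 2.89 * 10.0 = 2850753.87
  Denominator = 64 * pi = 201.0619
  P = 2850753.87 / 201.0619 = 14178.49 W/m

14178.49


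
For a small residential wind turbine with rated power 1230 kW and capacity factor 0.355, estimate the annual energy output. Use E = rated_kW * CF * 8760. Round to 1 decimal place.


Annual energy = rated_kW * capacity_factor * hours_per_year
Given: P_rated = 1230 kW, CF = 0.355, hours = 8760
E = 1230 * 0.355 * 8760
E = 3825054.0 kWh

3825054.0


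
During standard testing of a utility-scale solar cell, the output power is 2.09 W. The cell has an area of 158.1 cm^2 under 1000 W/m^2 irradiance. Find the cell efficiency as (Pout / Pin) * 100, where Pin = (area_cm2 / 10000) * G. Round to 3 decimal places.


First compute the input power:
  Pin = area_cm2 / 10000 * G = 158.1 / 10000 * 1000 = 15.81 W
Then compute efficiency:
  Efficiency = (Pout / Pin) * 100 = (2.09 / 15.81) * 100
  Efficiency = 13.219%

13.219


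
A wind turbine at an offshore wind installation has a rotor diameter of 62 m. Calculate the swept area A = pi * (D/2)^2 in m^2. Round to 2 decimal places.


Compute the rotor radius:
  r = D / 2 = 62 / 2 = 31.0 m
Calculate swept area:
  A = pi * r^2 = pi * 31.0^2
  A = 3019.07 m^2

3019.07


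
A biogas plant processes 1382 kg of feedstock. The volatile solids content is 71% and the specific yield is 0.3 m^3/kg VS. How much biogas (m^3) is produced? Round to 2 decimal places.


Compute volatile solids:
  VS = mass * VS_fraction = 1382 * 0.71 = 981.22 kg
Calculate biogas volume:
  Biogas = VS * specific_yield = 981.22 * 0.3
  Biogas = 294.37 m^3

294.37


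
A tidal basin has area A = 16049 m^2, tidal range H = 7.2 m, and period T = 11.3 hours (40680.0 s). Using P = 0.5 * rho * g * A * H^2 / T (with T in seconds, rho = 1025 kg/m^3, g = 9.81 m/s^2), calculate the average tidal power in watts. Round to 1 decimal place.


Convert period to seconds: T = 11.3 * 3600 = 40680.0 s
H^2 = 7.2^2 = 51.84
P = 0.5 * rho * g * A * H^2 / T
P = 0.5 * 1025 * 9.81 * 16049 * 51.84 / 40680.0
P = 102824.1 W

102824.1


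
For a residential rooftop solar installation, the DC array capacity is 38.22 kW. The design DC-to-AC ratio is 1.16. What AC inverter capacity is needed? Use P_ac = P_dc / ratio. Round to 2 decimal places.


The inverter AC capacity is determined by the DC/AC ratio.
Given: P_dc = 38.22 kW, DC/AC ratio = 1.16
P_ac = P_dc / ratio = 38.22 / 1.16
P_ac = 32.95 kW

32.95


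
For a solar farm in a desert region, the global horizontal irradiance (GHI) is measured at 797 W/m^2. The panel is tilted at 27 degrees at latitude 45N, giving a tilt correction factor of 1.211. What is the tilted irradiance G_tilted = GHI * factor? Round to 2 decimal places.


Identify the given values:
  GHI = 797 W/m^2, tilt correction factor = 1.211
Apply the formula G_tilted = GHI * factor:
  G_tilted = 797 * 1.211
  G_tilted = 965.17 W/m^2

965.17


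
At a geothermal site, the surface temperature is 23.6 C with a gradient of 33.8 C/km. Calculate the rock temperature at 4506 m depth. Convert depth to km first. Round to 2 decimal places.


Convert depth to km: 4506 / 1000 = 4.506 km
Temperature increase = gradient * depth_km = 33.8 * 4.506 = 152.3 C
Temperature at depth = T_surface + delta_T = 23.6 + 152.3
T = 175.90 C

175.90


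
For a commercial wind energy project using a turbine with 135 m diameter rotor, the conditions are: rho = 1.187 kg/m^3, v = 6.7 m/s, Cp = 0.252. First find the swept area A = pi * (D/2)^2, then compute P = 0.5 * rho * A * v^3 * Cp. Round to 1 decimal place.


Step 1 -- Compute swept area:
  A = pi * (D/2)^2 = pi * (135/2)^2 = 14313.88 m^2
Step 2 -- Apply wind power equation:
  P = 0.5 * rho * A * v^3 * Cp
  v^3 = 6.7^3 = 300.763
  P = 0.5 * 1.187 * 14313.88 * 300.763 * 0.252
  P = 643877.3 W

643877.3


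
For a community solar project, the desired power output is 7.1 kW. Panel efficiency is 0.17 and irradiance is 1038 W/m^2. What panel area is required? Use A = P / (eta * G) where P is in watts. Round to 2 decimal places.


Convert target power to watts: P = 7.1 * 1000 = 7100.0 W
Compute denominator: eta * G = 0.17 * 1038 = 176.46
Required area A = P / (eta * G) = 7100.0 / 176.46
A = 40.24 m^2

40.24


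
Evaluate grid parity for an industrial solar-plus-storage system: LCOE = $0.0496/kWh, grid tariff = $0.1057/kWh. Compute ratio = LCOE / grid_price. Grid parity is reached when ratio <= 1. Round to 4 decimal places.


Compare LCOE to grid price:
  LCOE = $0.0496/kWh, Grid price = $0.1057/kWh
  Ratio = LCOE / grid_price = 0.0496 / 0.1057 = 0.4693
  Grid parity achieved (ratio <= 1)? yes

0.4693


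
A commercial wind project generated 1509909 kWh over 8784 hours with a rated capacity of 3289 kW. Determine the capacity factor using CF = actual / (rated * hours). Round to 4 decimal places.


Capacity factor = actual output / maximum possible output
Maximum possible = rated * hours = 3289 * 8784 = 28890576 kWh
CF = 1509909 / 28890576
CF = 0.0523

0.0523


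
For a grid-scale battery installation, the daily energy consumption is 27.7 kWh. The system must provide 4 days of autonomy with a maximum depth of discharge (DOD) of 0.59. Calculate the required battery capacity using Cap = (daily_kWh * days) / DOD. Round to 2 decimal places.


Total energy needed = daily * days = 27.7 * 4 = 110.8 kWh
Account for depth of discharge:
  Cap = total_energy / DOD = 110.8 / 0.59
  Cap = 187.80 kWh

187.80


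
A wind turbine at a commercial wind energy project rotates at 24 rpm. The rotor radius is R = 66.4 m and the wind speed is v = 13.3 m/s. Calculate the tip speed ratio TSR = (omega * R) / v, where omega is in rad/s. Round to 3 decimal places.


Convert rotational speed to rad/s:
  omega = 24 * 2 * pi / 60 = 2.5133 rad/s
Compute tip speed:
  v_tip = omega * R = 2.5133 * 66.4 = 166.881 m/s
Tip speed ratio:
  TSR = v_tip / v_wind = 166.881 / 13.3 = 12.547

12.547


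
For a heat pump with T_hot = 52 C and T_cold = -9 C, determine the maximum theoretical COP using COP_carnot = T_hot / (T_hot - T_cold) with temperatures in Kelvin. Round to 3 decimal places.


Convert to Kelvin:
  T_hot = 52 + 273.15 = 325.15 K
  T_cold = -9 + 273.15 = 264.15 K
Apply Carnot COP formula:
  COP = T_hot_K / (T_hot_K - T_cold_K) = 325.15 / 61.0
  COP = 5.330

5.330


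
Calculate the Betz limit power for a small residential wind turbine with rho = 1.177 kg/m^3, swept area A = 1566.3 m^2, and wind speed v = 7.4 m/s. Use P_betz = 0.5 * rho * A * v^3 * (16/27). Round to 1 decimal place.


The Betz coefficient Cp_max = 16/27 = 0.5926
v^3 = 7.4^3 = 405.224
P_betz = 0.5 * rho * A * v^3 * Cp_max
P_betz = 0.5 * 1.177 * 1566.3 * 405.224 * 0.5926
P_betz = 221346.6 W

221346.6


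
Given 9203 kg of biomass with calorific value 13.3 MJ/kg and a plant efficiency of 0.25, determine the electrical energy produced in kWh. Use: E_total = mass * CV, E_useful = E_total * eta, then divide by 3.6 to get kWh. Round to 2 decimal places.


Total energy = mass * CV = 9203 * 13.3 = 122399.9 MJ
Useful energy = total * eta = 122399.9 * 0.25 = 30599.98 MJ
Convert to kWh: 30599.98 / 3.6
Useful energy = 8499.99 kWh

8499.99


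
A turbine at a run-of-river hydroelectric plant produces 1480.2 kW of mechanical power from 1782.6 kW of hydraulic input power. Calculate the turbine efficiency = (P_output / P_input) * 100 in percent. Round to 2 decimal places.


Turbine efficiency = (output power / input power) * 100
eta = (1480.2 / 1782.6) * 100
eta = 83.04%

83.04


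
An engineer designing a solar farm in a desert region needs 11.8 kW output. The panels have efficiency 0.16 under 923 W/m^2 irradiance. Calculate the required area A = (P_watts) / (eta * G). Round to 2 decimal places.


Convert target power to watts: P = 11.8 * 1000 = 11800.0 W
Compute denominator: eta * G = 0.16 * 923 = 147.68
Required area A = P / (eta * G) = 11800.0 / 147.68
A = 79.90 m^2

79.90


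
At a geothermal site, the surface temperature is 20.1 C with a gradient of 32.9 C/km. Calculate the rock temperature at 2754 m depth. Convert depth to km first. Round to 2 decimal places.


Convert depth to km: 2754 / 1000 = 2.754 km
Temperature increase = gradient * depth_km = 32.9 * 2.754 = 90.61 C
Temperature at depth = T_surface + delta_T = 20.1 + 90.61
T = 110.71 C

110.71


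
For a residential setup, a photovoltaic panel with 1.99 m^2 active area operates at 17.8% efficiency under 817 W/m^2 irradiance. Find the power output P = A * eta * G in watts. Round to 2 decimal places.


Use the solar power formula P = A * eta * G.
Given: A = 1.99 m^2, eta = 0.178, G = 817 W/m^2
P = 1.99 * 0.178 * 817
P = 289.40 W

289.40


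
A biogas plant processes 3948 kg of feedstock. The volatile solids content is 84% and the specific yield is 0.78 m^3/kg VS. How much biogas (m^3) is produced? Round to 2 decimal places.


Compute volatile solids:
  VS = mass * VS_fraction = 3948 * 0.84 = 3316.32 kg
Calculate biogas volume:
  Biogas = VS * specific_yield = 3316.32 * 0.78
  Biogas = 2586.73 m^3

2586.73


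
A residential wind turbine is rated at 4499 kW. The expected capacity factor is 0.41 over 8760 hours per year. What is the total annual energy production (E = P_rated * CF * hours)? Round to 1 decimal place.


Annual energy = rated_kW * capacity_factor * hours_per_year
Given: P_rated = 4499 kW, CF = 0.41, hours = 8760
E = 4499 * 0.41 * 8760
E = 16158608.4 kWh

16158608.4


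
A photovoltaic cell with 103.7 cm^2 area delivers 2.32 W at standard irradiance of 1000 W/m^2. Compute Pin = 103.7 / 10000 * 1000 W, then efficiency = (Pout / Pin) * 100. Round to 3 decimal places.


First compute the input power:
  Pin = area_cm2 / 10000 * G = 103.7 / 10000 * 1000 = 10.37 W
Then compute efficiency:
  Efficiency = (Pout / Pin) * 100 = (2.32 / 10.37) * 100
  Efficiency = 22.372%

22.372


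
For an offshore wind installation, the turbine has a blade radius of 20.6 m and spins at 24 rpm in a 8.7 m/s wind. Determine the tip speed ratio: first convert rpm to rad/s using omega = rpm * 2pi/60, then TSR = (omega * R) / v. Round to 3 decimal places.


Convert rotational speed to rad/s:
  omega = 24 * 2 * pi / 60 = 2.5133 rad/s
Compute tip speed:
  v_tip = omega * R = 2.5133 * 20.6 = 51.773 m/s
Tip speed ratio:
  TSR = v_tip / v_wind = 51.773 / 8.7 = 5.951

5.951


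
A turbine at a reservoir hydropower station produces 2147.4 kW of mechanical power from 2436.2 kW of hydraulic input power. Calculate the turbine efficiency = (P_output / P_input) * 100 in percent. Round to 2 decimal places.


Turbine efficiency = (output power / input power) * 100
eta = (2147.4 / 2436.2) * 100
eta = 88.15%

88.15


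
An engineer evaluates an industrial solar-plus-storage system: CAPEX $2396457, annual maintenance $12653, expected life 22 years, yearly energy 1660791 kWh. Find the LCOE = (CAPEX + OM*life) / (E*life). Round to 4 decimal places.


Total cost = CAPEX + OM * lifetime = 2396457 + 12653 * 22 = 2396457 + 278366 = 2674823
Total generation = annual * lifetime = 1660791 * 22 = 36537402 kWh
LCOE = 2674823 / 36537402
LCOE = 0.0732 $/kWh

0.0732


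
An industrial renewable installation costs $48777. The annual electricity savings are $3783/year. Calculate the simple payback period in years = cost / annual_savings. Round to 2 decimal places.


Simple payback period = initial cost / annual savings
Payback = 48777 / 3783
Payback = 12.89 years

12.89


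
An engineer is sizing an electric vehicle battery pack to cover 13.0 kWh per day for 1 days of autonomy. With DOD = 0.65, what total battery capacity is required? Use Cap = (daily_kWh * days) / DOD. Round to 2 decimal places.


Total energy needed = daily * days = 13.0 * 1 = 13.0 kWh
Account for depth of discharge:
  Cap = total_energy / DOD = 13.0 / 0.65
  Cap = 20.00 kWh

20.00


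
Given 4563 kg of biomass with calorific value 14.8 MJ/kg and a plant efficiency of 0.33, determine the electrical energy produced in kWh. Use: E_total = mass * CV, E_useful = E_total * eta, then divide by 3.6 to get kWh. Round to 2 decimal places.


Total energy = mass * CV = 4563 * 14.8 = 67532.4 MJ
Useful energy = total * eta = 67532.4 * 0.33 = 22285.69 MJ
Convert to kWh: 22285.69 / 3.6
Useful energy = 6190.47 kWh

6190.47


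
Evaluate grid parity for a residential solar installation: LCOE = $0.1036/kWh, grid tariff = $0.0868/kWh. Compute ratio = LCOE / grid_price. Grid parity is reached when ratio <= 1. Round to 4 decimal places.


Compare LCOE to grid price:
  LCOE = $0.1036/kWh, Grid price = $0.0868/kWh
  Ratio = LCOE / grid_price = 0.1036 / 0.0868 = 1.1935
  Grid parity achieved (ratio <= 1)? no

1.1935


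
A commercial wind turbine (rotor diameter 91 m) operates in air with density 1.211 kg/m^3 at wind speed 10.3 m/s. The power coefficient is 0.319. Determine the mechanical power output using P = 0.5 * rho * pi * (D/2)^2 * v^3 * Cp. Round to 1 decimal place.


Step 1 -- Compute swept area:
  A = pi * (D/2)^2 = pi * (91/2)^2 = 6503.88 m^2
Step 2 -- Apply wind power equation:
  P = 0.5 * rho * A * v^3 * Cp
  v^3 = 10.3^3 = 1092.727
  P = 0.5 * 1.211 * 6503.88 * 1092.727 * 0.319
  P = 1372742.8 W

1372742.8


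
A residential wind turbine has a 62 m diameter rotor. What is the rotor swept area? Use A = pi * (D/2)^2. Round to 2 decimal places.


Compute the rotor radius:
  r = D / 2 = 62 / 2 = 31.0 m
Calculate swept area:
  A = pi * r^2 = pi * 31.0^2
  A = 3019.07 m^2

3019.07


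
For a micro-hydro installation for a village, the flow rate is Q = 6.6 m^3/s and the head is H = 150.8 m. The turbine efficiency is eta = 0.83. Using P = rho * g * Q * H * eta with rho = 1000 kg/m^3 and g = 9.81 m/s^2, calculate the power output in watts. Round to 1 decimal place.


Apply the hydropower formula P = rho * g * Q * H * eta
rho * g = 1000 * 9.81 = 9810.0
P = 9810.0 * 6.6 * 150.8 * 0.83
P = 8103868.3 W

8103868.3


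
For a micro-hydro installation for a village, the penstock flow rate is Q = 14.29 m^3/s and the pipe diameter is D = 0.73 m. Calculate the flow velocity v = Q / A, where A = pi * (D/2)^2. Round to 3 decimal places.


Compute pipe cross-sectional area:
  A = pi * (D/2)^2 = pi * (0.73/2)^2 = 0.4185 m^2
Calculate velocity:
  v = Q / A = 14.29 / 0.4185
  v = 34.143 m/s

34.143


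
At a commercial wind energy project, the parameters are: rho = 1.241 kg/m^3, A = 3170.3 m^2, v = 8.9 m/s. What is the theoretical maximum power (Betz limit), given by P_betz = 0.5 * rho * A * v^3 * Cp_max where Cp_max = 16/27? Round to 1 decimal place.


The Betz coefficient Cp_max = 16/27 = 0.5926
v^3 = 8.9^3 = 704.969
P_betz = 0.5 * rho * A * v^3 * Cp_max
P_betz = 0.5 * 1.241 * 3170.3 * 704.969 * 0.5926
P_betz = 821804.3 W

821804.3


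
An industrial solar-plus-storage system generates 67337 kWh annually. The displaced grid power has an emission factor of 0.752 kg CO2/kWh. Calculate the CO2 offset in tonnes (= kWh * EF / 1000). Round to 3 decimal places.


CO2 offset in kg = generation * emission_factor
CO2 offset = 67337 * 0.752 = 50637.42 kg
Convert to tonnes:
  CO2 offset = 50637.42 / 1000 = 50.637 tonnes

50.637


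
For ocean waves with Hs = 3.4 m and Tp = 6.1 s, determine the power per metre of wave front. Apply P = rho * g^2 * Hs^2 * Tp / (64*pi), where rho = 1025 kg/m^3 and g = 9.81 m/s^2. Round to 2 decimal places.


Apply wave power formula:
  g^2 = 9.81^2 = 96.2361
  Hs^2 = 3.4^2 = 11.56
  Numerator = rho * g^2 * Hs^2 * Tp = 1025 * 96.2361 * 11.56 * 6.1 = 6955839.45
  Denominator = 64 * pi = 201.0619
  P = 6955839.45 / 201.0619 = 34595.51 W/m

34595.51


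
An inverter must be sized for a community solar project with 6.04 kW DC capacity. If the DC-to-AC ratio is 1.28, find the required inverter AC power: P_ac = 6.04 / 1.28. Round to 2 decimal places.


The inverter AC capacity is determined by the DC/AC ratio.
Given: P_dc = 6.04 kW, DC/AC ratio = 1.28
P_ac = P_dc / ratio = 6.04 / 1.28
P_ac = 4.72 kW

4.72


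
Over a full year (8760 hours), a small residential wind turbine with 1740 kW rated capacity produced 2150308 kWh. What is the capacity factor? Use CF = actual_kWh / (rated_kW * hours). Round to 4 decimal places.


Capacity factor = actual output / maximum possible output
Maximum possible = rated * hours = 1740 * 8760 = 15242400 kWh
CF = 2150308 / 15242400
CF = 0.1411

0.1411


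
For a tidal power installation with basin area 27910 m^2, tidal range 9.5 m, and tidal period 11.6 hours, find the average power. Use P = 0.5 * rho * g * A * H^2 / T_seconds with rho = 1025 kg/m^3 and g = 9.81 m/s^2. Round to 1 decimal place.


Convert period to seconds: T = 11.6 * 3600 = 41760.0 s
H^2 = 9.5^2 = 90.25
P = 0.5 * rho * g * A * H^2 / T
P = 0.5 * 1025 * 9.81 * 27910 * 90.25 / 41760.0
P = 303256.0 W

303256.0


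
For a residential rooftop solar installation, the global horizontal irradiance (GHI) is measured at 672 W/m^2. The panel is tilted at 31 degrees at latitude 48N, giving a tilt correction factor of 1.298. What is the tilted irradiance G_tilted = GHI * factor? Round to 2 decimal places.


Identify the given values:
  GHI = 672 W/m^2, tilt correction factor = 1.298
Apply the formula G_tilted = GHI * factor:
  G_tilted = 672 * 1.298
  G_tilted = 872.26 W/m^2

872.26


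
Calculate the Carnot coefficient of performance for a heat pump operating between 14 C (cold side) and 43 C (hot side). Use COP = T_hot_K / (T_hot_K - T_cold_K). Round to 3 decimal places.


Convert to Kelvin:
  T_hot = 43 + 273.15 = 316.15 K
  T_cold = 14 + 273.15 = 287.15 K
Apply Carnot COP formula:
  COP = T_hot_K / (T_hot_K - T_cold_K) = 316.15 / 29.0
  COP = 10.902

10.902


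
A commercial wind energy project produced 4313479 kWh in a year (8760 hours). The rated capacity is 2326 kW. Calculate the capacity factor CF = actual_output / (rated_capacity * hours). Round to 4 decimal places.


Capacity factor = actual output / maximum possible output
Maximum possible = rated * hours = 2326 * 8760 = 20375760 kWh
CF = 4313479 / 20375760
CF = 0.2117

0.2117


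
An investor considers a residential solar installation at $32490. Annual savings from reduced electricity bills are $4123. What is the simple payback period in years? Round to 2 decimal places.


Simple payback period = initial cost / annual savings
Payback = 32490 / 4123
Payback = 7.88 years

7.88


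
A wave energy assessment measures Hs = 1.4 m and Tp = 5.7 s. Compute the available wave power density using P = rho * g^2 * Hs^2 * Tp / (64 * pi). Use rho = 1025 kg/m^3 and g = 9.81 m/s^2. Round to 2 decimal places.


Apply wave power formula:
  g^2 = 9.81^2 = 96.2361
  Hs^2 = 1.4^2 = 1.96
  Numerator = rho * g^2 * Hs^2 * Tp = 1025 * 96.2361 * 1.96 * 5.7 = 1102028.45
  Denominator = 64 * pi = 201.0619
  P = 1102028.45 / 201.0619 = 5481.04 W/m

5481.04


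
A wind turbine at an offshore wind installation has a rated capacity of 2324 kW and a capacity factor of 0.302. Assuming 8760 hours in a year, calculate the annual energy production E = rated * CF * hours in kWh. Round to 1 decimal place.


Annual energy = rated_kW * capacity_factor * hours_per_year
Given: P_rated = 2324 kW, CF = 0.302, hours = 8760
E = 2324 * 0.302 * 8760
E = 6148188.5 kWh

6148188.5


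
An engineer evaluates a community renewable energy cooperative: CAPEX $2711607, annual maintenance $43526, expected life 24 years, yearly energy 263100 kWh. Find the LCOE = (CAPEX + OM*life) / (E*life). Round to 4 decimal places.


Total cost = CAPEX + OM * lifetime = 2711607 + 43526 * 24 = 2711607 + 1044624 = 3756231
Total generation = annual * lifetime = 263100 * 24 = 6314400 kWh
LCOE = 3756231 / 6314400
LCOE = 0.5949 $/kWh

0.5949


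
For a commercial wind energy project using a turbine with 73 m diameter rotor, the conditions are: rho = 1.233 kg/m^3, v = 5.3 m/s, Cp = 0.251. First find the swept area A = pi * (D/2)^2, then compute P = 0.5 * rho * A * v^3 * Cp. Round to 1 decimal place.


Step 1 -- Compute swept area:
  A = pi * (D/2)^2 = pi * (73/2)^2 = 4185.39 m^2
Step 2 -- Apply wind power equation:
  P = 0.5 * rho * A * v^3 * Cp
  v^3 = 5.3^3 = 148.877
  P = 0.5 * 1.233 * 4185.39 * 148.877 * 0.251
  P = 96420.6 W

96420.6


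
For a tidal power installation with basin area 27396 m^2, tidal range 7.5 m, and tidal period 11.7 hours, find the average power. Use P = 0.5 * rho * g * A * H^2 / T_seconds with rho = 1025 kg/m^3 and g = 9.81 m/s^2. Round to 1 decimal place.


Convert period to seconds: T = 11.7 * 3600 = 42120.0 s
H^2 = 7.5^2 = 56.25
P = 0.5 * rho * g * A * H^2 / T
P = 0.5 * 1025 * 9.81 * 27396 * 56.25 / 42120.0
P = 183943.4 W

183943.4


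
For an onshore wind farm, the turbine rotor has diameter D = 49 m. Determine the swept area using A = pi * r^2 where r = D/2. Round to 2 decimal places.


Compute the rotor radius:
  r = D / 2 = 49 / 2 = 24.5 m
Calculate swept area:
  A = pi * r^2 = pi * 24.5^2
  A = 1885.74 m^2

1885.74


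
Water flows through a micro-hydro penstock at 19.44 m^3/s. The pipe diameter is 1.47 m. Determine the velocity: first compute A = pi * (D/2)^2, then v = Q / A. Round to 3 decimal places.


Compute pipe cross-sectional area:
  A = pi * (D/2)^2 = pi * (1.47/2)^2 = 1.6972 m^2
Calculate velocity:
  v = Q / A = 19.44 / 1.6972
  v = 11.454 m/s

11.454


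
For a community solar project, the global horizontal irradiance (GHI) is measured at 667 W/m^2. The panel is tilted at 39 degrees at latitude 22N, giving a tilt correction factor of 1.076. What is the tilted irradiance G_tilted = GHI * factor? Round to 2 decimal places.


Identify the given values:
  GHI = 667 W/m^2, tilt correction factor = 1.076
Apply the formula G_tilted = GHI * factor:
  G_tilted = 667 * 1.076
  G_tilted = 717.69 W/m^2

717.69


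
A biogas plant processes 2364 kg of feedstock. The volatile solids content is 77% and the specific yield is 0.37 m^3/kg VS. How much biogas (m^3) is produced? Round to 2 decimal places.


Compute volatile solids:
  VS = mass * VS_fraction = 2364 * 0.77 = 1820.28 kg
Calculate biogas volume:
  Biogas = VS * specific_yield = 1820.28 * 0.37
  Biogas = 673.50 m^3

673.50


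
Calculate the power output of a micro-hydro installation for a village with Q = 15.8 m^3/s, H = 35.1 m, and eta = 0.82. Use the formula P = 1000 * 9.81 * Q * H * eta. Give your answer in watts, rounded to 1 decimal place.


Apply the hydropower formula P = rho * g * Q * H * eta
rho * g = 1000 * 9.81 = 9810.0
P = 9810.0 * 15.8 * 35.1 * 0.82
P = 4461152.4 W

4461152.4


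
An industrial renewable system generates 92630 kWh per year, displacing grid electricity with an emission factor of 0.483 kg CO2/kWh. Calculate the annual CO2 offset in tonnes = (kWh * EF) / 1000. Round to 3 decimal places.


CO2 offset in kg = generation * emission_factor
CO2 offset = 92630 * 0.483 = 44740.29 kg
Convert to tonnes:
  CO2 offset = 44740.29 / 1000 = 44.740 tonnes

44.740


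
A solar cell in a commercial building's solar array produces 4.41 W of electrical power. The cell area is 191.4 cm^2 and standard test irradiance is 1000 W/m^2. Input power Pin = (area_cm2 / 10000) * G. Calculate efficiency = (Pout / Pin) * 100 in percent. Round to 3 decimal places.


First compute the input power:
  Pin = area_cm2 / 10000 * G = 191.4 / 10000 * 1000 = 19.14 W
Then compute efficiency:
  Efficiency = (Pout / Pin) * 100 = (4.41 / 19.14) * 100
  Efficiency = 23.041%

23.041


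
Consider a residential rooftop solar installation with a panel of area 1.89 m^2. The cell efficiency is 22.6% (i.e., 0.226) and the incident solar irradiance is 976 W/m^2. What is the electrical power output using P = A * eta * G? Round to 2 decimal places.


Use the solar power formula P = A * eta * G.
Given: A = 1.89 m^2, eta = 0.226, G = 976 W/m^2
P = 1.89 * 0.226 * 976
P = 416.89 W

416.89


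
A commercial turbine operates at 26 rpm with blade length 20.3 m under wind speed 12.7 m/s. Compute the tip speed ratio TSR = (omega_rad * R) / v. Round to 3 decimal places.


Convert rotational speed to rad/s:
  omega = 26 * 2 * pi / 60 = 2.7227 rad/s
Compute tip speed:
  v_tip = omega * R = 2.7227 * 20.3 = 55.271 m/s
Tip speed ratio:
  TSR = v_tip / v_wind = 55.271 / 12.7 = 4.352

4.352


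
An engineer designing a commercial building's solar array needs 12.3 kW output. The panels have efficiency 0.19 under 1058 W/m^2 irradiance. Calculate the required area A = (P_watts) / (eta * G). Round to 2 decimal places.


Convert target power to watts: P = 12.3 * 1000 = 12300.0 W
Compute denominator: eta * G = 0.19 * 1058 = 201.02
Required area A = P / (eta * G) = 12300.0 / 201.02
A = 61.19 m^2

61.19


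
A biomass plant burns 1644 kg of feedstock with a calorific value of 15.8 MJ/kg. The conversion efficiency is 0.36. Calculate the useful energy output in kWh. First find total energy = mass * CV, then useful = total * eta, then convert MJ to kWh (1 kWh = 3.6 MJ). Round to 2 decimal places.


Total energy = mass * CV = 1644 * 15.8 = 25975.2 MJ
Useful energy = total * eta = 25975.2 * 0.36 = 9351.07 MJ
Convert to kWh: 9351.07 / 3.6
Useful energy = 2597.52 kWh

2597.52


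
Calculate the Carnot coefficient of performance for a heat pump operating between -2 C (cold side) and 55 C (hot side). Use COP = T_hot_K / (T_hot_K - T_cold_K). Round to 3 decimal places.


Convert to Kelvin:
  T_hot = 55 + 273.15 = 328.15 K
  T_cold = -2 + 273.15 = 271.15 K
Apply Carnot COP formula:
  COP = T_hot_K / (T_hot_K - T_cold_K) = 328.15 / 57.0
  COP = 5.757

5.757
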